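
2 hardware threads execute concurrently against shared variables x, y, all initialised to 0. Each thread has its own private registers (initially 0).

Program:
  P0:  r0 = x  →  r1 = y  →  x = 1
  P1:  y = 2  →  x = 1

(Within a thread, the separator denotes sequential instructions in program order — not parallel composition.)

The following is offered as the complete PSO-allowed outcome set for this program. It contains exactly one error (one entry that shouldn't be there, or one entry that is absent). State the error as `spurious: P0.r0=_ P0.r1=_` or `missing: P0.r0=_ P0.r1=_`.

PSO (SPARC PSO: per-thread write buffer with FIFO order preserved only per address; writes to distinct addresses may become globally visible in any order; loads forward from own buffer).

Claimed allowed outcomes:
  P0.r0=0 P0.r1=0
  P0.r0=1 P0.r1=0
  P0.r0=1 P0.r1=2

missing: P0.r0=0 P0.r1=2

outcome vector order: (P0.r0,P0.r1)
under PSO → 00, 02, 10, 12
PSO∖claimed = {02}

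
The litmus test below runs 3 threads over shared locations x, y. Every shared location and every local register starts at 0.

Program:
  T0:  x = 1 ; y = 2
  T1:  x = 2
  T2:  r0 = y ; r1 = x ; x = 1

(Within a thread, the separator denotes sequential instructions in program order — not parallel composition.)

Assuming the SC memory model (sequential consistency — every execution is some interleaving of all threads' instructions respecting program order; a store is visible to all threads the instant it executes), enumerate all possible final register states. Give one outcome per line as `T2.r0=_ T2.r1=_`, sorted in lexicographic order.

outcome vector order: (T2.r0,T2.r1)
|SC outcomes| = 5

T2.r0=0 T2.r1=0
T2.r0=0 T2.r1=1
T2.r0=0 T2.r1=2
T2.r0=2 T2.r1=1
T2.r0=2 T2.r1=2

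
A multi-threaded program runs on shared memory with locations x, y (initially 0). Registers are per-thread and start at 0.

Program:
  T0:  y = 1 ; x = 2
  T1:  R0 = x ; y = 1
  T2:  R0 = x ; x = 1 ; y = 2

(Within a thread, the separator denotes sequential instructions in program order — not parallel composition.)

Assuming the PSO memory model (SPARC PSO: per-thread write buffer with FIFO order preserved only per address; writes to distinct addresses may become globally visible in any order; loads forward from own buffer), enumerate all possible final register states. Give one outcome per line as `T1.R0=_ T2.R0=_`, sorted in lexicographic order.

T1.R0=0 T2.R0=0
T1.R0=0 T2.R0=2
T1.R0=1 T2.R0=0
T1.R0=1 T2.R0=2
T1.R0=2 T2.R0=0
T1.R0=2 T2.R0=2

outcome vector order: (T1.R0,T2.R0)
|PSO outcomes| = 6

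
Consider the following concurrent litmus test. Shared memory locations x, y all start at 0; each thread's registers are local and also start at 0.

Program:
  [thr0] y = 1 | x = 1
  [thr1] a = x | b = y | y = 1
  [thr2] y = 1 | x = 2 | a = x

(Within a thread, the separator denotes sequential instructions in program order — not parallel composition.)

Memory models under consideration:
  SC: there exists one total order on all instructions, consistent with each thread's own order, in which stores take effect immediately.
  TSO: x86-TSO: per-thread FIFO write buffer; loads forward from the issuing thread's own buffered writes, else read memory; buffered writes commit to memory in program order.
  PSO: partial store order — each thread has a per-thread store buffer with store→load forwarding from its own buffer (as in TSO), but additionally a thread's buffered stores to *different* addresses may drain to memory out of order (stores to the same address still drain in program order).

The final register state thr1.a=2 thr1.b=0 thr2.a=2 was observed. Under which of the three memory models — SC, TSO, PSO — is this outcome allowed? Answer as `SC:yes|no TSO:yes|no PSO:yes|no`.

SC:no TSO:no PSO:yes

outcome vector order: (thr1.a,thr1.b,thr2.a)
SC (8): 0/0/1; 0/0/2; 0/1/1; 0/1/2; 1/1/1; 1/1/2; 2/1/1; 2/1/2
TSO (8): 0/0/1; 0/0/2; 0/1/1; 0/1/2; 1/1/1; 1/1/2; 2/1/1; 2/1/2
PSO (12): 0/0/1; 0/0/2; 0/1/1; 0/1/2; 1/0/1; 1/0/2; 1/1/1; 1/1/2; 2/0/1; 2/0/2; 2/1/1; 2/1/2
target 2/0/2 ∈ {PSO}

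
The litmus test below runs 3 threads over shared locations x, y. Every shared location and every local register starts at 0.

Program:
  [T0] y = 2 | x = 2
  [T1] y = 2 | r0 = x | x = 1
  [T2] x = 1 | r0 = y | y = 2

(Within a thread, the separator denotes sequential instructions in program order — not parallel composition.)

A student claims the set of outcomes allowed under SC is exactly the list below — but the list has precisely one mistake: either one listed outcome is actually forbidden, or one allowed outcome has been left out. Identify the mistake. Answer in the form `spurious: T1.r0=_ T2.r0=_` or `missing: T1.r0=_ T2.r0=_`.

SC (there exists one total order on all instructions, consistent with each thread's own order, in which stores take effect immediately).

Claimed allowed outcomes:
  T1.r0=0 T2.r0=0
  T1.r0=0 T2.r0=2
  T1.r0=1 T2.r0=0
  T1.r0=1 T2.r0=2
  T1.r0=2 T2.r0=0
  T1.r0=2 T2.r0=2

spurious: T1.r0=0 T2.r0=0

outcome vector order: (T1.r0,T2.r0)
SC (5): 02, 10, 12, 20, 22
claimed∖SC = {00}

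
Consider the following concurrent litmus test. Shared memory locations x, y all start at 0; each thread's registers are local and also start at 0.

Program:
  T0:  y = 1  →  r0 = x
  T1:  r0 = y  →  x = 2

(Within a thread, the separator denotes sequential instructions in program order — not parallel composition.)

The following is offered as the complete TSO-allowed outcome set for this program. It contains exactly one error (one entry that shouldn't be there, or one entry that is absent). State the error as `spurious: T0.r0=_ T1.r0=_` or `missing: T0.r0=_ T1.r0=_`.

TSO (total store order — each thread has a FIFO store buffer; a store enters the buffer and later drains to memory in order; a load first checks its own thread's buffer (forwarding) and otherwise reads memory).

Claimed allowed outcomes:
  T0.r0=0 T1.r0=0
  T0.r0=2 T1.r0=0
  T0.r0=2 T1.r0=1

missing: T0.r0=0 T1.r0=1

outcome vector order: (T0.r0,T1.r0)
under TSO → 0/0, 0/1, 2/0, 2/1
TSO∖claimed = {0/1}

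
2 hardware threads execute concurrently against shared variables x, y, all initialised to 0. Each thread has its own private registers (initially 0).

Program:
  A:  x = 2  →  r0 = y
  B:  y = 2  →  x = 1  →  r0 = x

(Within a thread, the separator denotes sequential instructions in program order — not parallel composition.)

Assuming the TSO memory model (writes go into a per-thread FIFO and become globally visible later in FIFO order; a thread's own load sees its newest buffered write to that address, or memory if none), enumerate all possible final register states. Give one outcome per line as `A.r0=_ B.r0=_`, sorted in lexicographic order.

outcome vector order: (A.r0,B.r0)
|TSO outcomes| = 4

A.r0=0 B.r0=1
A.r0=0 B.r0=2
A.r0=2 B.r0=1
A.r0=2 B.r0=2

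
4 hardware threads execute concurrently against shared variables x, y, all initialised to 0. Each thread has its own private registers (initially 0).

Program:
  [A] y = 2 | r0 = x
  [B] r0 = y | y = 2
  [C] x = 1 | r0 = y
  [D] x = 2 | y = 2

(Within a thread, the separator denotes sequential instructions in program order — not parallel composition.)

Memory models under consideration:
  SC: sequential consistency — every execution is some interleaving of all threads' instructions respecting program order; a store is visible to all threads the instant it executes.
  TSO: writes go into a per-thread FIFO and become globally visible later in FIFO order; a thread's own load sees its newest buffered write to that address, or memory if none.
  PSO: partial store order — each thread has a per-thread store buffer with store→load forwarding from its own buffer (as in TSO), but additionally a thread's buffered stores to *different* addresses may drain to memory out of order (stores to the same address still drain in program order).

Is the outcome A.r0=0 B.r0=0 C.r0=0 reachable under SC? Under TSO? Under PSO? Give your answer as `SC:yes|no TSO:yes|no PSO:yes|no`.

outcome vector order: (A.r0,B.r0,C.r0)
[SC] allowed = {(0,0,2); (0,2,2); (1,0,0); (1,0,2); (1,2,0); (1,2,2); (2,0,0); (2,0,2); (2,2,0); (2,2,2)}
[TSO] allowed = {(0,0,0); (0,0,2); (0,2,0); (0,2,2); (1,0,0); (1,0,2); (1,2,0); (1,2,2); (2,0,0); (2,0,2); (2,2,0); (2,2,2)}
[PSO] allowed = {(0,0,0); (0,0,2); (0,2,0); (0,2,2); (1,0,0); (1,0,2); (1,2,0); (1,2,2); (2,0,0); (2,0,2); (2,2,0); (2,2,2)}
target (0,0,0) ∈ {TSO,PSO}

SC:no TSO:yes PSO:yes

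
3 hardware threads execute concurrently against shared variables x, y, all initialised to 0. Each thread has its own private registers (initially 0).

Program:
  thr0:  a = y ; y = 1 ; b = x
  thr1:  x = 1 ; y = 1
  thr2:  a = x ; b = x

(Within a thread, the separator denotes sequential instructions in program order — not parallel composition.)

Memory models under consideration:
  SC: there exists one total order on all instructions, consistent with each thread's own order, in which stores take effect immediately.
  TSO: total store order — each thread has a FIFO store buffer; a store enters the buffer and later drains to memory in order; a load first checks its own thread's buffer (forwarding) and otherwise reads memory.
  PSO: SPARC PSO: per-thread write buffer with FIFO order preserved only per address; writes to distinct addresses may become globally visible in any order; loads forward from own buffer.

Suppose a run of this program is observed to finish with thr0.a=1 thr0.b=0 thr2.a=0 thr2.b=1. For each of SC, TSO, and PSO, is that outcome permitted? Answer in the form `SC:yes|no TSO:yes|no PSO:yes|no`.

outcome vector order: (thr0.a,thr0.b,thr2.a,thr2.b)
under SC → 0000; 0001; 0011; 0100; 0101; 0111; 1100; 1101; 1111
under TSO → 0000; 0001; 0011; 0100; 0101; 0111; 1100; 1101; 1111
under PSO → 0000; 0001; 0011; 0100; 0101; 0111; 1000; 1001; 1011; 1100; 1101; 1111
target 1001 ∈ {PSO}

SC:no TSO:no PSO:yes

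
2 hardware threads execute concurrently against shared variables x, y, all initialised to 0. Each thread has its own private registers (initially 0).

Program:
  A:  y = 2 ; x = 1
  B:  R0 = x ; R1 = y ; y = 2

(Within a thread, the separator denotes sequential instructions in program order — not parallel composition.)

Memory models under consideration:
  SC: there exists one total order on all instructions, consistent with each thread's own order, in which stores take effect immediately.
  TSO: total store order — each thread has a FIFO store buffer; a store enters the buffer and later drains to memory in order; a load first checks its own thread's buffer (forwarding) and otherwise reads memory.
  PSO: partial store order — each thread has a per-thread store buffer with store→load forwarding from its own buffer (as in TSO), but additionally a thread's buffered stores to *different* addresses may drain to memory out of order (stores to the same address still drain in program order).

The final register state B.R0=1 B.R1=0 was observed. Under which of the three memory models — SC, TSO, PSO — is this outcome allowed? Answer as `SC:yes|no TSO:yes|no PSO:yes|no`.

outcome vector order: (B.R0,B.R1)
SC: 3 outcomes — {<0 0> <0 2> <1 2>}
TSO: 3 outcomes — {<0 0> <0 2> <1 2>}
PSO: 4 outcomes — {<0 0> <0 2> <1 0> <1 2>}
target <1 0> ∈ {PSO}

SC:no TSO:no PSO:yes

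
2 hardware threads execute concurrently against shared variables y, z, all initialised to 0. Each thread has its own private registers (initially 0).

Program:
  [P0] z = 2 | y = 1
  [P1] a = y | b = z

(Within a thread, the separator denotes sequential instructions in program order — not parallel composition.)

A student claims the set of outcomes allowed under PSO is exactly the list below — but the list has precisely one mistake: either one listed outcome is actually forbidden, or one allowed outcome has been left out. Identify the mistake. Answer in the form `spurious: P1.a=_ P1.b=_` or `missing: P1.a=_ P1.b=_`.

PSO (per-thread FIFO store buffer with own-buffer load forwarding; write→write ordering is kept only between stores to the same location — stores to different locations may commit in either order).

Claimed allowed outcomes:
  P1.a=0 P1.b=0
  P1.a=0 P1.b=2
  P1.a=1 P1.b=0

missing: P1.a=1 P1.b=2

outcome vector order: (P1.a,P1.b)
PSO: 4 outcomes — {0/0 0/2 1/0 1/2}
PSO∖claimed = {1/2}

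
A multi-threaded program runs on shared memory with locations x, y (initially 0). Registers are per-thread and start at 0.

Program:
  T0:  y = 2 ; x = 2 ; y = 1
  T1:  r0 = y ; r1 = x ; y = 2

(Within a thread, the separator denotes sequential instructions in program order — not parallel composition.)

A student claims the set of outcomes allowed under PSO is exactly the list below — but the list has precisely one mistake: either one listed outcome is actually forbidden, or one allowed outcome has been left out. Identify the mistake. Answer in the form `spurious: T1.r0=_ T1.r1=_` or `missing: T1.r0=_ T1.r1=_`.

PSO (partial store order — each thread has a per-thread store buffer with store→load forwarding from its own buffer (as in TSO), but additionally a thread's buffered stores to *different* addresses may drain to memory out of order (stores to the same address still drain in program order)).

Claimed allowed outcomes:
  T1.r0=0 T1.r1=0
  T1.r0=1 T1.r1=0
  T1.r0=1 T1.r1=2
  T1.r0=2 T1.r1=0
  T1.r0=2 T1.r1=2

missing: T1.r0=0 T1.r1=2

outcome vector order: (T1.r0,T1.r1)
[PSO] allowed = {(0,0), (0,2), (1,0), (1,2), (2,0), (2,2)}
PSO∖claimed = {(0,2)}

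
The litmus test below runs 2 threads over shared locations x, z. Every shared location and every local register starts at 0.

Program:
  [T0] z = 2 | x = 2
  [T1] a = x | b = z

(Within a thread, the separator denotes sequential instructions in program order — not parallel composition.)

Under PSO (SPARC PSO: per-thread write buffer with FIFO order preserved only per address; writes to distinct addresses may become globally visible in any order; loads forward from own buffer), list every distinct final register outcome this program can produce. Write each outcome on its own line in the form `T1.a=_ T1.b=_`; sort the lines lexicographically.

outcome vector order: (T1.a,T1.b)
|PSO outcomes| = 4

T1.a=0 T1.b=0
T1.a=0 T1.b=2
T1.a=2 T1.b=0
T1.a=2 T1.b=2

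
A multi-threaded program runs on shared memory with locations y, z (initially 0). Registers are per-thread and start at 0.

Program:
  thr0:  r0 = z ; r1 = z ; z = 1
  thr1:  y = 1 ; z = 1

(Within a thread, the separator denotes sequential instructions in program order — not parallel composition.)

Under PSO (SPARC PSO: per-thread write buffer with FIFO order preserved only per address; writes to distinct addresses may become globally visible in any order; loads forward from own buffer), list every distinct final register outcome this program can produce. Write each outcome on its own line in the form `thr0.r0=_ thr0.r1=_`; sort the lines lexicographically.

thr0.r0=0 thr0.r1=0
thr0.r0=0 thr0.r1=1
thr0.r0=1 thr0.r1=1

outcome vector order: (thr0.r0,thr0.r1)
|PSO outcomes| = 3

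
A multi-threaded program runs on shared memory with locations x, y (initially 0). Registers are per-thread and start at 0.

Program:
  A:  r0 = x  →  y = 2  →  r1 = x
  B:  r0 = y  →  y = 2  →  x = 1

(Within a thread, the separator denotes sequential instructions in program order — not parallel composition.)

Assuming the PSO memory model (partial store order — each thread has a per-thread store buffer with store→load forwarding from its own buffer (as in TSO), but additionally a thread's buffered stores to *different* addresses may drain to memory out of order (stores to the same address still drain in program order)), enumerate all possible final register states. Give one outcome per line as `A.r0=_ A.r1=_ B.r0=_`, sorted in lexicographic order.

outcome vector order: (A.r0,A.r1,B.r0)
|PSO outcomes| = 5

A.r0=0 A.r1=0 B.r0=0
A.r0=0 A.r1=0 B.r0=2
A.r0=0 A.r1=1 B.r0=0
A.r0=0 A.r1=1 B.r0=2
A.r0=1 A.r1=1 B.r0=0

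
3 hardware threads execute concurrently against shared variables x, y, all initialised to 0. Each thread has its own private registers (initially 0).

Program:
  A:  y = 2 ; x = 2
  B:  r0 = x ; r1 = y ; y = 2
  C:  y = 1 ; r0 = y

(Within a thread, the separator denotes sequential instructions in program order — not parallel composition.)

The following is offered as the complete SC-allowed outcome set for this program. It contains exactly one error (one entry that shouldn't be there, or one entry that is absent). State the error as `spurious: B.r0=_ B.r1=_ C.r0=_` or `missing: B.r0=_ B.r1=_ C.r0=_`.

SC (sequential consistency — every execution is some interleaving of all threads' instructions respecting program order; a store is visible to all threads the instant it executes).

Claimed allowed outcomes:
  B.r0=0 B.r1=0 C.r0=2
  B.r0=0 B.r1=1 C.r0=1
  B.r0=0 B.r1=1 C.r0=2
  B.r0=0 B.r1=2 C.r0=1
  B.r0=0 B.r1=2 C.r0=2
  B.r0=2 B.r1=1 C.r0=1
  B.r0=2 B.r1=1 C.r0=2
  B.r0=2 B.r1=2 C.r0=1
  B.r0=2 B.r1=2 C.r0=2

outcome vector order: (B.r0,B.r1,C.r0)
[SC] allowed = {0/0/1, 0/0/2, 0/1/1, 0/1/2, 0/2/1, 0/2/2, 2/1/1, 2/1/2, 2/2/1, 2/2/2}
SC∖claimed = {0/0/1}

missing: B.r0=0 B.r1=0 C.r0=1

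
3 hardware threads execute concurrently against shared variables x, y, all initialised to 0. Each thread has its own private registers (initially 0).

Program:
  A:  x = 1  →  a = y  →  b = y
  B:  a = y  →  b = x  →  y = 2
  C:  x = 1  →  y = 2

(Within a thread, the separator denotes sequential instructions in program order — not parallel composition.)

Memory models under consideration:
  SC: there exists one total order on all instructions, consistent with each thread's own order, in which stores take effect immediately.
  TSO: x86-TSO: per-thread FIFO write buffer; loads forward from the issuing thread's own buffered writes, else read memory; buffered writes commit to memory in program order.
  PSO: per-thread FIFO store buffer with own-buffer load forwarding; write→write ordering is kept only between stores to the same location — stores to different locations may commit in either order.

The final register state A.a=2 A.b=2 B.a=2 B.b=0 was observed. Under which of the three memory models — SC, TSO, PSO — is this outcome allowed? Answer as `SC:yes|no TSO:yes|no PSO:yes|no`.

outcome vector order: (A.a,A.b,B.a,B.b)
SC: 9 outcomes — {<0 0 0 0>, <0 0 0 1>, <0 0 2 1>, <0 2 0 0>, <0 2 0 1>, <0 2 2 1>, <2 2 0 0>, <2 2 0 1>, <2 2 2 1>}
TSO: 9 outcomes — {<0 0 0 0>, <0 0 0 1>, <0 0 2 1>, <0 2 0 0>, <0 2 0 1>, <0 2 2 1>, <2 2 0 0>, <2 2 0 1>, <2 2 2 1>}
PSO: 12 outcomes — {<0 0 0 0>, <0 0 0 1>, <0 0 2 0>, <0 0 2 1>, <0 2 0 0>, <0 2 0 1>, <0 2 2 0>, <0 2 2 1>, <2 2 0 0>, <2 2 0 1>, <2 2 2 0>, <2 2 2 1>}
target <2 2 2 0> ∈ {PSO}

SC:no TSO:no PSO:yes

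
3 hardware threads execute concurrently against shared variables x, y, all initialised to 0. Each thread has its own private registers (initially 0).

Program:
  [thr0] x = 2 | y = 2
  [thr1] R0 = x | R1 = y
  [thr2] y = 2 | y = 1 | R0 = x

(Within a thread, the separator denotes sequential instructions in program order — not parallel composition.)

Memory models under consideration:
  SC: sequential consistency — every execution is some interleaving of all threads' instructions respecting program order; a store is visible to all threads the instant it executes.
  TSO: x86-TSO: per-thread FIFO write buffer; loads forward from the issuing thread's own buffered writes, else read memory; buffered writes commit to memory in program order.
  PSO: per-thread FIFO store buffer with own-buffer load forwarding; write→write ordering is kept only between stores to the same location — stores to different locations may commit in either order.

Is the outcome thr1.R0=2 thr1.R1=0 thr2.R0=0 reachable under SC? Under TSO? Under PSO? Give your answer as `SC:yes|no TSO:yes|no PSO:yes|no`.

outcome vector order: (thr1.R0,thr1.R1,thr2.R0)
under SC → 000 002 010 012 020 022 202 210 212 220 222
under TSO → 000 002 010 012 020 022 200 202 210 212 220 222
under PSO → 000 002 010 012 020 022 200 202 210 212 220 222
target 200 ∈ {TSO,PSO}

SC:no TSO:yes PSO:yes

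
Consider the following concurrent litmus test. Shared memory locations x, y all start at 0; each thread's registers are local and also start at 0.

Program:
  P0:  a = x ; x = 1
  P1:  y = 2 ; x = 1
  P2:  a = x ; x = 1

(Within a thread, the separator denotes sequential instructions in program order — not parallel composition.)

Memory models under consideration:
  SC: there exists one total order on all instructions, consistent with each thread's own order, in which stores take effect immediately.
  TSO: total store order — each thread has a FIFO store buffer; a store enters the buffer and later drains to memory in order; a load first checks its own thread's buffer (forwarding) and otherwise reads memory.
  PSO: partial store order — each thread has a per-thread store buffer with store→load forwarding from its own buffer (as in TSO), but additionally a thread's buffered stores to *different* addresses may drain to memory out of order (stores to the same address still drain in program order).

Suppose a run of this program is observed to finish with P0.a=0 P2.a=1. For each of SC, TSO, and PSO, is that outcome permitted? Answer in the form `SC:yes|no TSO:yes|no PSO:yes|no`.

outcome vector order: (P0.a,P2.a)
SC (4): 00, 01, 10, 11
TSO (4): 00, 01, 10, 11
PSO (4): 00, 01, 10, 11
target 01 ∈ {SC,TSO,PSO}

SC:yes TSO:yes PSO:yes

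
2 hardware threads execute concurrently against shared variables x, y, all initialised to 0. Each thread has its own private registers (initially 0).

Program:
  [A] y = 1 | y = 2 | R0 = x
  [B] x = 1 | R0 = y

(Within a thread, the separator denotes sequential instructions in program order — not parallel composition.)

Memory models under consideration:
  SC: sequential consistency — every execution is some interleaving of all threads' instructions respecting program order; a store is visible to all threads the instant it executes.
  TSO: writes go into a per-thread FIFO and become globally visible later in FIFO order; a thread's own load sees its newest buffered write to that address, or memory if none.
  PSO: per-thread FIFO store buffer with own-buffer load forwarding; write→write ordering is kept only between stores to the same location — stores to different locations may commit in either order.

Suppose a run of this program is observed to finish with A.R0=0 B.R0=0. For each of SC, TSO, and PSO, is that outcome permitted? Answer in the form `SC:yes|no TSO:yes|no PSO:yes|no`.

SC:no TSO:yes PSO:yes

outcome vector order: (A.R0,B.R0)
SC (4): 0/2; 1/0; 1/1; 1/2
TSO (6): 0/0; 0/1; 0/2; 1/0; 1/1; 1/2
PSO (6): 0/0; 0/1; 0/2; 1/0; 1/1; 1/2
target 0/0 ∈ {TSO,PSO}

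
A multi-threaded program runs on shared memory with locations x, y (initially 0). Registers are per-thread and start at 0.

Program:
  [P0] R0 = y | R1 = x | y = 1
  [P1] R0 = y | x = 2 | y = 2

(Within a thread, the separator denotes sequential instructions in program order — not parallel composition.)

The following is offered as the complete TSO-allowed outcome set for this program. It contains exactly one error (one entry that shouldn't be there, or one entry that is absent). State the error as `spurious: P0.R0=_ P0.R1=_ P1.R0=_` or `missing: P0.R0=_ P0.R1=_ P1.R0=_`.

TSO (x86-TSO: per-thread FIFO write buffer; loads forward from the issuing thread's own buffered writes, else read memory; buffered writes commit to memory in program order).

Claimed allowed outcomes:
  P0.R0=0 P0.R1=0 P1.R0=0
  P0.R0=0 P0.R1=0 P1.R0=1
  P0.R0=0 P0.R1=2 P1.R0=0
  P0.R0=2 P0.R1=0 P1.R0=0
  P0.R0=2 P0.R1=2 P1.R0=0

spurious: P0.R0=2 P0.R1=0 P1.R0=0

outcome vector order: (P0.R0,P0.R1,P1.R0)
TSO: 4 outcomes — {000, 001, 020, 220}
claimed∖TSO = {200}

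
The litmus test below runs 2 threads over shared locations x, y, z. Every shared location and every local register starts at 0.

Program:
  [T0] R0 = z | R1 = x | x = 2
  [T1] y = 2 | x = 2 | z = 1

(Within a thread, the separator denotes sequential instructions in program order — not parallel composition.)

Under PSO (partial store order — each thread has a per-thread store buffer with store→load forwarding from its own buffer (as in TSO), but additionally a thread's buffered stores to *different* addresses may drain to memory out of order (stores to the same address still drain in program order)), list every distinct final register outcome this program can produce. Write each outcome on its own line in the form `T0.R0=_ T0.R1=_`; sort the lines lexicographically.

outcome vector order: (T0.R0,T0.R1)
|PSO outcomes| = 4

T0.R0=0 T0.R1=0
T0.R0=0 T0.R1=2
T0.R0=1 T0.R1=0
T0.R0=1 T0.R1=2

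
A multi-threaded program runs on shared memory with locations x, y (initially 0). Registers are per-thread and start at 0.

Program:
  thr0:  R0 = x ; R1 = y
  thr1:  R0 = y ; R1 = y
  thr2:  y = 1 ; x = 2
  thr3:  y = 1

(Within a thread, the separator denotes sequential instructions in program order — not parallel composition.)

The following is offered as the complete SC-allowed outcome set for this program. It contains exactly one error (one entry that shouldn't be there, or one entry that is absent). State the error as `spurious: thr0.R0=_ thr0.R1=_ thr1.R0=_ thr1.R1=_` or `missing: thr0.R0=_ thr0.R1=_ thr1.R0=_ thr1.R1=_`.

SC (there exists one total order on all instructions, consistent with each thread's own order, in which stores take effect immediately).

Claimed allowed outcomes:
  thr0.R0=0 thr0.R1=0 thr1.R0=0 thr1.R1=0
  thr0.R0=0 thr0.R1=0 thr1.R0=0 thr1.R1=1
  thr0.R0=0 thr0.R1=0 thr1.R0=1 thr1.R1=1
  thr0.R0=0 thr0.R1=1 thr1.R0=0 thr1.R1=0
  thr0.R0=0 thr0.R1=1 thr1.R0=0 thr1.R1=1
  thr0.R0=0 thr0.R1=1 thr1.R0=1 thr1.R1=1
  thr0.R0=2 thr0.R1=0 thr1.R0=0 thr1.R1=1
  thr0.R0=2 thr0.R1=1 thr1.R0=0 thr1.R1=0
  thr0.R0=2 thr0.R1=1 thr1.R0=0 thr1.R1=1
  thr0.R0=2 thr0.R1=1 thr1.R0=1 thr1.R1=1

spurious: thr0.R0=2 thr0.R1=0 thr1.R0=0 thr1.R1=1

outcome vector order: (thr0.R0,thr0.R1,thr1.R0,thr1.R1)
under SC → 0000, 0001, 0011, 0100, 0101, 0111, 2100, 2101, 2111
claimed∖SC = {2001}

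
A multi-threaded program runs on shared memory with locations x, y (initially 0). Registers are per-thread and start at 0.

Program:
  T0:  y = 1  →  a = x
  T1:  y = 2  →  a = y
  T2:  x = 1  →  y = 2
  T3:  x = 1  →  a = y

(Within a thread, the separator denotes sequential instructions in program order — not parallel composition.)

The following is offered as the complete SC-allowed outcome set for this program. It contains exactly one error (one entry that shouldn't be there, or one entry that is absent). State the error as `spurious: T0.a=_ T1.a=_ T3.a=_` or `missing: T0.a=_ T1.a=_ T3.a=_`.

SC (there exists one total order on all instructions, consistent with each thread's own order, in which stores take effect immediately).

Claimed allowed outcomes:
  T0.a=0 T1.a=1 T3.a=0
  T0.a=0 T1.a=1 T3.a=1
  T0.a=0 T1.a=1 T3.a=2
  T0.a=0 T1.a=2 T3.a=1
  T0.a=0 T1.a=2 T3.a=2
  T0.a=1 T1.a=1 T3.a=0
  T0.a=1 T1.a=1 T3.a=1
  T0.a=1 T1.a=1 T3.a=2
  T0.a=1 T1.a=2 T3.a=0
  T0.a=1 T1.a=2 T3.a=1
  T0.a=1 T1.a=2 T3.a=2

spurious: T0.a=0 T1.a=1 T3.a=0

outcome vector order: (T0.a,T1.a,T3.a)
[SC] allowed = {011; 012; 021; 022; 110; 111; 112; 120; 121; 122}
claimed∖SC = {010}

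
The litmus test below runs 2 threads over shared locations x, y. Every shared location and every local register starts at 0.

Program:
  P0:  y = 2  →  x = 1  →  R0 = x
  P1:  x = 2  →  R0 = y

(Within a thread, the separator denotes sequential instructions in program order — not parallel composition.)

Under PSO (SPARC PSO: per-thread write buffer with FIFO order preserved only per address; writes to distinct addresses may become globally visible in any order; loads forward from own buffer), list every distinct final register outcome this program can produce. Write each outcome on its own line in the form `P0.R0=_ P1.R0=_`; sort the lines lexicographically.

P0.R0=1 P1.R0=0
P0.R0=1 P1.R0=2
P0.R0=2 P1.R0=0
P0.R0=2 P1.R0=2

outcome vector order: (P0.R0,P1.R0)
|PSO outcomes| = 4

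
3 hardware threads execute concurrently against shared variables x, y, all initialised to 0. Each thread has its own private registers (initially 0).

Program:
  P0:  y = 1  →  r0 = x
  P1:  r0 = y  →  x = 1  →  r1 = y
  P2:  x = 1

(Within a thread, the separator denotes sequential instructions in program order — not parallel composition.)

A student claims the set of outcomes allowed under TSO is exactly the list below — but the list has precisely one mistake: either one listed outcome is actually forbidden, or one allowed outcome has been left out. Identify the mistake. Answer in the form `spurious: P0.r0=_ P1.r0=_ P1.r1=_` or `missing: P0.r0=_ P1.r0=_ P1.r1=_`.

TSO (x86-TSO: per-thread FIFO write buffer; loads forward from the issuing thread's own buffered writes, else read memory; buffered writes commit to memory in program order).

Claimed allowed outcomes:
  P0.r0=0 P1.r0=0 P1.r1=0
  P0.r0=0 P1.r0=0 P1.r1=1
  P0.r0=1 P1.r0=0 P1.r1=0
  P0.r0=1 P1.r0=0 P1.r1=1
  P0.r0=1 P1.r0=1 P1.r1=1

outcome vector order: (P0.r0,P1.r0,P1.r1)
under TSO → 0/0/0; 0/0/1; 0/1/1; 1/0/0; 1/0/1; 1/1/1
TSO∖claimed = {0/1/1}

missing: P0.r0=0 P1.r0=1 P1.r1=1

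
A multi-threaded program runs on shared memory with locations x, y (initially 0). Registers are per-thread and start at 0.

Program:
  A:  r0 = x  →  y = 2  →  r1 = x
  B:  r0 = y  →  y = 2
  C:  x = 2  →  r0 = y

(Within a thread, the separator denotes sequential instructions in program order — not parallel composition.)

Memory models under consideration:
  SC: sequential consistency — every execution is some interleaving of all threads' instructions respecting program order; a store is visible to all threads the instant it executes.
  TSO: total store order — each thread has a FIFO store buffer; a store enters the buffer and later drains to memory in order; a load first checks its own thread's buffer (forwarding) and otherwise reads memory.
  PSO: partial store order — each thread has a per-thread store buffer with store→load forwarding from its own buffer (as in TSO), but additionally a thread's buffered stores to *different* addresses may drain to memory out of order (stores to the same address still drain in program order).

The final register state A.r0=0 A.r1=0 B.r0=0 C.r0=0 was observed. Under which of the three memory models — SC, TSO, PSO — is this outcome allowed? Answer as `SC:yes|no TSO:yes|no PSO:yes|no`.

outcome vector order: (A.r0,A.r1,B.r0,C.r0)
[SC] allowed = {0002 0022 0200 0202 0220 0222 2200 2202 2220 2222}
[TSO] allowed = {0000 0002 0020 0022 0200 0202 0220 0222 2200 2202 2220 2222}
[PSO] allowed = {0000 0002 0020 0022 0200 0202 0220 0222 2200 2202 2220 2222}
target 0000 ∈ {TSO,PSO}

SC:no TSO:yes PSO:yes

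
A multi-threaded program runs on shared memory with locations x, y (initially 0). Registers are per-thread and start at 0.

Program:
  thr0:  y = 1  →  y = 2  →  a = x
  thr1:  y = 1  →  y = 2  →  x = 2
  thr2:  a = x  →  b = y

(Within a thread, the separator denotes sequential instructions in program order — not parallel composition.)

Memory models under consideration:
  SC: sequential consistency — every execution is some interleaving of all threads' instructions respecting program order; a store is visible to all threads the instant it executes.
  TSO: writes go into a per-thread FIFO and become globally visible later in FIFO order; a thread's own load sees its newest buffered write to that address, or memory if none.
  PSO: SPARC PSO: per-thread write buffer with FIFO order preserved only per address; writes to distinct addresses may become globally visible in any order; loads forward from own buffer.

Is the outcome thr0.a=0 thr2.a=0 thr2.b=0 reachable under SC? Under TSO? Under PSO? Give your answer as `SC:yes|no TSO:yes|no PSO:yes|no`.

outcome vector order: (thr0.a,thr2.a,thr2.b)
under SC → 000; 001; 002; 022; 200; 201; 202; 221; 222
under TSO → 000; 001; 002; 021; 022; 200; 201; 202; 221; 222
under PSO → 000; 001; 002; 020; 021; 022; 200; 201; 202; 220; 221; 222
target 000 ∈ {SC,TSO,PSO}

SC:yes TSO:yes PSO:yes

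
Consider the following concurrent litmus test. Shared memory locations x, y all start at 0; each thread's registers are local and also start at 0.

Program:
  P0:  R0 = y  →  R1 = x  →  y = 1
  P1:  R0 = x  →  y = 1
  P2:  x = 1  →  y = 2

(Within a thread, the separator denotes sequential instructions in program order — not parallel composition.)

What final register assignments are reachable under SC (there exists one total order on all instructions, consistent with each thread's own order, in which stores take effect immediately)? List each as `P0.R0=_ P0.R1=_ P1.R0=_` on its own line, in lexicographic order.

P0.R0=0 P0.R1=0 P1.R0=0
P0.R0=0 P0.R1=0 P1.R0=1
P0.R0=0 P0.R1=1 P1.R0=0
P0.R0=0 P0.R1=1 P1.R0=1
P0.R0=1 P0.R1=0 P1.R0=0
P0.R0=1 P0.R1=1 P1.R0=0
P0.R0=1 P0.R1=1 P1.R0=1
P0.R0=2 P0.R1=1 P1.R0=0
P0.R0=2 P0.R1=1 P1.R0=1

outcome vector order: (P0.R0,P0.R1,P1.R0)
|SC outcomes| = 9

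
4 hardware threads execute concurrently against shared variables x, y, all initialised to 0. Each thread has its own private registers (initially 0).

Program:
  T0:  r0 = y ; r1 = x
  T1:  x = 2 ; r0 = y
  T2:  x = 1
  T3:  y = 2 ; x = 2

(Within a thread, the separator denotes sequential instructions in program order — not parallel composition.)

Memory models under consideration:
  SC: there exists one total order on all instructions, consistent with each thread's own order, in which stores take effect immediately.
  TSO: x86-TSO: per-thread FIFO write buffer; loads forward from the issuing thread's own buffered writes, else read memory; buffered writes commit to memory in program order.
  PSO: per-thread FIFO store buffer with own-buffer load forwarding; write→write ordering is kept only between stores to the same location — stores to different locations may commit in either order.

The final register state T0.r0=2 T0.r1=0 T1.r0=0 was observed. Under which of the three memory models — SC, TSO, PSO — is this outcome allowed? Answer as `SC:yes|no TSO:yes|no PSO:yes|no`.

outcome vector order: (T0.r0,T0.r1,T1.r0)
SC: 11 outcomes — {(0,0,0); (0,0,2); (0,1,0); (0,1,2); (0,2,0); (0,2,2); (2,0,2); (2,1,0); (2,1,2); (2,2,0); (2,2,2)}
TSO: 12 outcomes — {(0,0,0); (0,0,2); (0,1,0); (0,1,2); (0,2,0); (0,2,2); (2,0,0); (2,0,2); (2,1,0); (2,1,2); (2,2,0); (2,2,2)}
PSO: 12 outcomes — {(0,0,0); (0,0,2); (0,1,0); (0,1,2); (0,2,0); (0,2,2); (2,0,0); (2,0,2); (2,1,0); (2,1,2); (2,2,0); (2,2,2)}
target (2,0,0) ∈ {TSO,PSO}

SC:no TSO:yes PSO:yes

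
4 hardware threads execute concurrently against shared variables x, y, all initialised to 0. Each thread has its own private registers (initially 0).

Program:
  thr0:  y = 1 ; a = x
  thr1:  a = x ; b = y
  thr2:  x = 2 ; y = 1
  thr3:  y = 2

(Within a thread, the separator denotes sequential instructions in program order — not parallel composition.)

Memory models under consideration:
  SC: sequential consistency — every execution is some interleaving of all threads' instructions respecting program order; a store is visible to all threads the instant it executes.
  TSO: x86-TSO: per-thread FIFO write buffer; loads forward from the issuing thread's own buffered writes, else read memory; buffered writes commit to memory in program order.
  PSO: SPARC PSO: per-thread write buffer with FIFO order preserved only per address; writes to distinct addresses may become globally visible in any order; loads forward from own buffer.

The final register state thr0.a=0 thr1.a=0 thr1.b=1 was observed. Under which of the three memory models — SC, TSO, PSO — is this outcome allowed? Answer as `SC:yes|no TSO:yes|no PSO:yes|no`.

outcome vector order: (thr0.a,thr1.a,thr1.b)
SC: 11 outcomes — {000, 001, 002, 021, 022, 200, 201, 202, 220, 221, 222}
TSO: 12 outcomes — {000, 001, 002, 020, 021, 022, 200, 201, 202, 220, 221, 222}
PSO: 12 outcomes — {000, 001, 002, 020, 021, 022, 200, 201, 202, 220, 221, 222}
target 001 ∈ {SC,TSO,PSO}

SC:yes TSO:yes PSO:yes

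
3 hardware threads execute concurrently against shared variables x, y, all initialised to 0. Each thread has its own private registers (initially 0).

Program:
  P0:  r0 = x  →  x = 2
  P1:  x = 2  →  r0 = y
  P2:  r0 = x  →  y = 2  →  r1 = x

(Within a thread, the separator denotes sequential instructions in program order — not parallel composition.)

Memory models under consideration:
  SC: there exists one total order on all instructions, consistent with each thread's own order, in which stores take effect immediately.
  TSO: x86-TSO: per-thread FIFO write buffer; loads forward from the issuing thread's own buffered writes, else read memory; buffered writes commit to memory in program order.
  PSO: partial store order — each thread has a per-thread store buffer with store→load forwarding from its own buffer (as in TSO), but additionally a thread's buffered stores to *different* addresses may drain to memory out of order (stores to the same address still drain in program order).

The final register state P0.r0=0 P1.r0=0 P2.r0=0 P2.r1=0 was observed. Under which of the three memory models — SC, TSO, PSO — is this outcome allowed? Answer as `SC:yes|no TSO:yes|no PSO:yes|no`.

SC:no TSO:yes PSO:yes

outcome vector order: (P0.r0,P1.r0,P2.r0,P2.r1)
[SC] allowed = {0002 0022 0200 0202 0222 2002 2022 2200 2202 2222}
[TSO] allowed = {0000 0002 0022 0200 0202 0222 2000 2002 2022 2200 2202 2222}
[PSO] allowed = {0000 0002 0022 0200 0202 0222 2000 2002 2022 2200 2202 2222}
target 0000 ∈ {TSO,PSO}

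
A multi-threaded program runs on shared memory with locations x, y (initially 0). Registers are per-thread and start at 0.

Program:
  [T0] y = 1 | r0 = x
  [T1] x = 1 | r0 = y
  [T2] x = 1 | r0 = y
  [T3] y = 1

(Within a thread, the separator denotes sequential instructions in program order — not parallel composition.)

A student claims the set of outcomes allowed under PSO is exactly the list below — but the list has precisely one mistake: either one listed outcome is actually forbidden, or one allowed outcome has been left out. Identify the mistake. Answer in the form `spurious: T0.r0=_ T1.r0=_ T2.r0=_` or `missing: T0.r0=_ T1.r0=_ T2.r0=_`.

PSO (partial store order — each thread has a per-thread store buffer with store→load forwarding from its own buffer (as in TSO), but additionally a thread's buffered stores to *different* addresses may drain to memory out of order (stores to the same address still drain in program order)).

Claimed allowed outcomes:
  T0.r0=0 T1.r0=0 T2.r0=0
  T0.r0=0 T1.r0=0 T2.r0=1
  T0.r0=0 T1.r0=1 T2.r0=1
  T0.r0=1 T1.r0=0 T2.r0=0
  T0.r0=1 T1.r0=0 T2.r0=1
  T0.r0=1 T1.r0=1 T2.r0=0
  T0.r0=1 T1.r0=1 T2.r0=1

outcome vector order: (T0.r0,T1.r0,T2.r0)
[PSO] allowed = {000; 001; 010; 011; 100; 101; 110; 111}
PSO∖claimed = {010}

missing: T0.r0=0 T1.r0=1 T2.r0=0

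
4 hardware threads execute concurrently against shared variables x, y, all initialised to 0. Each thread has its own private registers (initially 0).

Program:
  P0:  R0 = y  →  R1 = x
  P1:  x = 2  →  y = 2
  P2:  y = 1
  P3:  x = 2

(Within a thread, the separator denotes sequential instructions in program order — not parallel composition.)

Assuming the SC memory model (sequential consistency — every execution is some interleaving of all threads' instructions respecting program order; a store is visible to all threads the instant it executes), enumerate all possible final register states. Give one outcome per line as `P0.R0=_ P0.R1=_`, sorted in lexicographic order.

P0.R0=0 P0.R1=0
P0.R0=0 P0.R1=2
P0.R0=1 P0.R1=0
P0.R0=1 P0.R1=2
P0.R0=2 P0.R1=2

outcome vector order: (P0.R0,P0.R1)
|SC outcomes| = 5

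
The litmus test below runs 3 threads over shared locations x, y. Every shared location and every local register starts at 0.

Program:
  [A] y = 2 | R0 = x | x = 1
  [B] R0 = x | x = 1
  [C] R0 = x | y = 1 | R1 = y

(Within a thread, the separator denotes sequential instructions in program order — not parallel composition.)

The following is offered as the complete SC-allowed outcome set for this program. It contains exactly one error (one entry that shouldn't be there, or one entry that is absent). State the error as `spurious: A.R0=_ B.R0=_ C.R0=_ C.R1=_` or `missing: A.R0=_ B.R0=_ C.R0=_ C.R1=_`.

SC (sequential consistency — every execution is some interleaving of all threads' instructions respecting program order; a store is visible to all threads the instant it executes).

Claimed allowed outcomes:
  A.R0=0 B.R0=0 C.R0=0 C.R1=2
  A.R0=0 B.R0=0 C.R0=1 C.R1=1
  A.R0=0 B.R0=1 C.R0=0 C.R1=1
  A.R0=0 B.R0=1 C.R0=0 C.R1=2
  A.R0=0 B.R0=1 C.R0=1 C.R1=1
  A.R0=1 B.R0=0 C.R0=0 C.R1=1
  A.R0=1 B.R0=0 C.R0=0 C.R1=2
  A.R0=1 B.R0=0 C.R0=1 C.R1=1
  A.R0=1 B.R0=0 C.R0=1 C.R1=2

missing: A.R0=0 B.R0=0 C.R0=0 C.R1=1

outcome vector order: (A.R0,B.R0,C.R0,C.R1)
under SC → (0,0,0,1); (0,0,0,2); (0,0,1,1); (0,1,0,1); (0,1,0,2); (0,1,1,1); (1,0,0,1); (1,0,0,2); (1,0,1,1); (1,0,1,2)
SC∖claimed = {(0,0,0,1)}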